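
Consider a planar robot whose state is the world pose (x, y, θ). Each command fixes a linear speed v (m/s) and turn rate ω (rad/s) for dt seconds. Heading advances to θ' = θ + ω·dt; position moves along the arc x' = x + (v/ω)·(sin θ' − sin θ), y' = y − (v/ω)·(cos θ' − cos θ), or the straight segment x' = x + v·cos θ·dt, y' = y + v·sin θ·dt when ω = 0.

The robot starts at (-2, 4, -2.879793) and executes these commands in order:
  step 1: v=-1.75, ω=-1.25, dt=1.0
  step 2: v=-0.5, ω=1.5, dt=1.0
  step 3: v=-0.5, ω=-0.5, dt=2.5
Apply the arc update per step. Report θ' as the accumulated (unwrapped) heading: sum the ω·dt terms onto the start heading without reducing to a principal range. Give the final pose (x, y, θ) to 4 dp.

(1.1357, 3.1786, -3.8798)

step 1: θ'=-4.1298 (R=1.4000) → pose (-0.4686, 3.4180, -4.1298)
step 2: θ'=-2.6298 (R=-0.3333) → pose (-0.0270, 3.3108, -2.6298)
step 3: θ'=-3.8798 (R=1.0000) → pose (1.1357, 3.1786, -3.8798)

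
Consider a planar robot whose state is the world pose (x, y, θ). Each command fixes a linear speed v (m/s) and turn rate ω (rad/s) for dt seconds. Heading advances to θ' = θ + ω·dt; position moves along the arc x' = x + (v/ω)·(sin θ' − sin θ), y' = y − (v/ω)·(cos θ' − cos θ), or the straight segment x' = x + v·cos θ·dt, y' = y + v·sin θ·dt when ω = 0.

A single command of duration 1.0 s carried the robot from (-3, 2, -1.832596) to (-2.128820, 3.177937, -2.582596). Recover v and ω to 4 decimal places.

Δθ = -2.582596 − -1.832596 = -0.750000
ω = Δθ/dt = -0.750000/1.0 = -0.7500
R = −Δy/(cos θ' − cos θ) = 2.0000
v = R·ω = 2.0000·-0.7500 = -1.5000

v = -1.5000, ω = -0.7500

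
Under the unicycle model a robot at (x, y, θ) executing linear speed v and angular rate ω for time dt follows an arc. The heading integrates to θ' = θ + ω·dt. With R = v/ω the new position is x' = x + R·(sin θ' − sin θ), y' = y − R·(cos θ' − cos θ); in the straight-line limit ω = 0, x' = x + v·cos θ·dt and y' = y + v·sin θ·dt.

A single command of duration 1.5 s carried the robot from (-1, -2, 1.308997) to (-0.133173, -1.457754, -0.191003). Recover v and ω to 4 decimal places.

Δθ = -0.191003 − 1.308997 = -1.500000
ω = Δθ/dt = -1.500000/1.5 = -1.0000
R = Δx/(sin θ' − sin θ) = -0.7500
v = R·ω = -0.7500·-1.0000 = 0.7500

v = 0.7500, ω = -1.0000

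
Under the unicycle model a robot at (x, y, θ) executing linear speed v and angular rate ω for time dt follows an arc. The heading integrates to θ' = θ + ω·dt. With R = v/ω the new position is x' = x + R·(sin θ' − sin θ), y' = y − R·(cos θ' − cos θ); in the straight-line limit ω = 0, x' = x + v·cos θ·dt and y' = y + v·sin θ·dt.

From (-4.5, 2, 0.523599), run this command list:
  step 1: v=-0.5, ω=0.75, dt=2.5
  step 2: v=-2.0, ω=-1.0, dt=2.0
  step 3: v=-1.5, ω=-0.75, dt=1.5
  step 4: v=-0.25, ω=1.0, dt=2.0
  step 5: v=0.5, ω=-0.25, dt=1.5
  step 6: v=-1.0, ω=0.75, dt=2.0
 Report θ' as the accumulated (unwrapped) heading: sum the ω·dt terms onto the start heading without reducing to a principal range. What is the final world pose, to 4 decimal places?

(-7.2154, -3.3025, 2.3986)

step 1: θ'=2.3986 (R=-0.6667) → pose (-4.6177, 0.9317, 2.3986)
step 2: θ'=0.3986 (R=2.0000) → pose (-5.1944, -2.3844, 0.3986)
step 3: θ'=-0.7264 (R=2.0000) → pose (-7.2990, -2.0363, -0.7264)
step 4: θ'=1.2736 (R=-0.2500) → pose (-7.7041, -2.1500, 1.2736)
step 5: θ'=0.8986 (R=-2.0000) → pose (-7.3567, -1.4903, 0.8986)
step 6: θ'=2.3986 (R=-1.3333) → pose (-7.2154, -3.3025, 2.3986)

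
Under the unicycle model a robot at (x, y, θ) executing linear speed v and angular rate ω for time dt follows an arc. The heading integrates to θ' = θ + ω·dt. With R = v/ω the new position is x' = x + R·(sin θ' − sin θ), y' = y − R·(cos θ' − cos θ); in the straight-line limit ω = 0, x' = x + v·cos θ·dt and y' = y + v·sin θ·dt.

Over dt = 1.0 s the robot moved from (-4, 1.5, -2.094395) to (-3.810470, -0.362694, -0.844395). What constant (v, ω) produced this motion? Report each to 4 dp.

Δθ = -0.844395 − -2.094395 = 1.250000
ω = Δθ/dt = 1.250000/1.0 = 1.2500
R = −Δy/(cos θ' − cos θ) = 1.6000
v = R·ω = 1.6000·1.2500 = 2.0000

v = 2.0000, ω = 1.2500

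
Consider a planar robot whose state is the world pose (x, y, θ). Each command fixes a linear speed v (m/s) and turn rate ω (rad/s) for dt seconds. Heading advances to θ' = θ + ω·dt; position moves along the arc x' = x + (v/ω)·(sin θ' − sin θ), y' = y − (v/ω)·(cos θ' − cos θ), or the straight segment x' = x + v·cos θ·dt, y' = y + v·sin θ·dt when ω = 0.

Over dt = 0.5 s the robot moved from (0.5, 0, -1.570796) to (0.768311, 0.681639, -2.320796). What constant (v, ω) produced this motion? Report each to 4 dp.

Δθ = -2.320796 − -1.570796 = -0.750000
ω = Δθ/dt = -0.750000/0.5 = -1.5000
R = −Δy/(cos θ' − cos θ) = 1.0000
v = R·ω = 1.0000·-1.5000 = -1.5000

v = -1.5000, ω = -1.5000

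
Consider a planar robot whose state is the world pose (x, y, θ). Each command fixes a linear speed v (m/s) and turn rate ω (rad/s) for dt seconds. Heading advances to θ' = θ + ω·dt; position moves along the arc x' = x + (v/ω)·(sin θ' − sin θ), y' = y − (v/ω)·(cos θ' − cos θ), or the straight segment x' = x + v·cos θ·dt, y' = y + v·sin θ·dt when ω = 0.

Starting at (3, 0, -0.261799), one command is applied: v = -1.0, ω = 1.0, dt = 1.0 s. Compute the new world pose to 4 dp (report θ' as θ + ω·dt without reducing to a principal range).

(2.0682, -0.2262, 0.7382)

θ' = -0.2618 + 1.0·1.0 = 0.7382
R = v/ω = -1.0/1.0 = -1.0000
x' = 3 + -1.0000·(sin 0.7382 − sin -0.2618) = 2.0682
y' = 0 − -1.0000·(cos 0.7382 − cos -0.2618) = -0.2262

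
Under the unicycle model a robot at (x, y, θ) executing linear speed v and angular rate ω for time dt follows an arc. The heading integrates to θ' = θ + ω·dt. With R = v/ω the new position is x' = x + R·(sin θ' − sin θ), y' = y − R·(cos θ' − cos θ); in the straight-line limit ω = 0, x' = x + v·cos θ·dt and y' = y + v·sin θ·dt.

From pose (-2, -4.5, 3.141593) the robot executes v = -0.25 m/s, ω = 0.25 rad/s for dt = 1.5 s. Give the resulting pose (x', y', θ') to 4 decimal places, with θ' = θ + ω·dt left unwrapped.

θ' = 3.1416 + 0.25·1.5 = 3.5166
R = v/ω = -0.25/0.25 = -1.0000
x' = -2 + -1.0000·(sin 3.5166 − sin 3.1416) = -1.6337
y' = -4.5 − -1.0000·(cos 3.5166 − cos 3.1416) = -4.4305

(-1.6337, -4.4305, 3.5166)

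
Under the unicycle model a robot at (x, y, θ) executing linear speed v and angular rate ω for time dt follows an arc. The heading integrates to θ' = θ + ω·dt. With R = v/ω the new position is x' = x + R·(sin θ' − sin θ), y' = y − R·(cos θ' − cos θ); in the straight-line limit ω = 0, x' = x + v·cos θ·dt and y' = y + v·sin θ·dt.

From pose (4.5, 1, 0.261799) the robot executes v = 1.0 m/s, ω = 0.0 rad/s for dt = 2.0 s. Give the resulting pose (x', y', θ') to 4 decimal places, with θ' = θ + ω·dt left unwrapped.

(6.4319, 1.5176, 0.2618)

θ' = 0.2618 + 0.0·2.0 = 0.2618
ω = 0 → straight: x' = 4.5 + 1.0·cos(0.2618)·2.0 = 6.4319
y' = 1 + 1.0·sin(0.2618)·2.0 = 1.5176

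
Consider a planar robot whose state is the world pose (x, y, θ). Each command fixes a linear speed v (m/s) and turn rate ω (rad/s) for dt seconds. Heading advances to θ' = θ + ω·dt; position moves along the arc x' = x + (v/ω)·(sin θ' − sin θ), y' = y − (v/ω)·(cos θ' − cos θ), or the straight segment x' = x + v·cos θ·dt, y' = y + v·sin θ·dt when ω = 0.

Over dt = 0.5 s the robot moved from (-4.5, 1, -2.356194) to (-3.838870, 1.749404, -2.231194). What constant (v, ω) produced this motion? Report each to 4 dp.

Δθ = -2.231194 − -2.356194 = 0.125000
ω = Δθ/dt = 0.125000/0.5 = 0.2500
R = −Δy/(cos θ' − cos θ) = -8.0000
v = R·ω = -8.0000·0.2500 = -2.0000

v = -2.0000, ω = 0.2500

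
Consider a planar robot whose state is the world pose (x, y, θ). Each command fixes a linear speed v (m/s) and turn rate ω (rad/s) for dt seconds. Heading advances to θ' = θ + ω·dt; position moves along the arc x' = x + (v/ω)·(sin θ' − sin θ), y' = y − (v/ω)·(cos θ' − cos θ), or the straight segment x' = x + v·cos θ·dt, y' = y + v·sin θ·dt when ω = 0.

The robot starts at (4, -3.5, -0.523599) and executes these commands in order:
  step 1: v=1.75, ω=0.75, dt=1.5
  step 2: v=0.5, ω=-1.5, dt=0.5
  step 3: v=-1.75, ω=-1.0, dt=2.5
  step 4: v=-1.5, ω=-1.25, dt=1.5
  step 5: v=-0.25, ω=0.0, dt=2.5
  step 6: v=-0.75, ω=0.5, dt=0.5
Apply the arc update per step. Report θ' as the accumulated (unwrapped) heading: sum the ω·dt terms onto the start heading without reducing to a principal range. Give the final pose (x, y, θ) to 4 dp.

step 1: θ'=0.6014 (R=2.3333) → pose (6.4869, -3.4032, 0.6014)
step 2: θ'=-0.1486 (R=-0.3333) → pose (6.7248, -3.3484, -0.1486)
step 3: θ'=-2.6486 (R=1.7500) → pose (6.1557, -0.0761, -2.6486)
step 4: θ'=-4.5236 (R=1.2000) → pose (7.9023, -0.9080, -4.5236)
step 5: θ'=-4.5236 (straight) → pose (8.0196, -1.5219, -4.5236)
step 6: θ'=-4.2736 (R=-1.5000) → pose (8.1350, -1.8776, -4.2736)

(8.1350, -1.8776, -4.2736)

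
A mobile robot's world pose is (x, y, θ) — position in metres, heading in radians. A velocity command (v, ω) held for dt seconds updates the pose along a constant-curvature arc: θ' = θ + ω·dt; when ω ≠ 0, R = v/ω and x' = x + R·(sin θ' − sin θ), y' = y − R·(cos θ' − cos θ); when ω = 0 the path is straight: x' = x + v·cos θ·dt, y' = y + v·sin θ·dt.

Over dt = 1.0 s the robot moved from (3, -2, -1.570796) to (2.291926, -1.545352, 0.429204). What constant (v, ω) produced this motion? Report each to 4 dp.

v = -1.0000, ω = 2.0000

Δθ = 0.429204 − -1.570796 = 2.000000
ω = Δθ/dt = 2.000000/1.0 = 2.0000
R = Δx/(sin θ' − sin θ) = -0.5000
v = R·ω = -0.5000·2.0000 = -1.0000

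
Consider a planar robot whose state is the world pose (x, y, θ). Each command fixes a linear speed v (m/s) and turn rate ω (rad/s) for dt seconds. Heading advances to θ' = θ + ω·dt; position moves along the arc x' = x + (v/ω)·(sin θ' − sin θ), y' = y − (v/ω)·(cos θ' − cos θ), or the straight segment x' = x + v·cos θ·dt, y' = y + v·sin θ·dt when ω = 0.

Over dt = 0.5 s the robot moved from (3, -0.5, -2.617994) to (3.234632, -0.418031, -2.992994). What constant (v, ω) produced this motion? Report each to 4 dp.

v = -0.5000, ω = -0.7500

Δθ = -2.992994 − -2.617994 = -0.375000
ω = Δθ/dt = -0.375000/0.5 = -0.7500
R = Δx/(sin θ' − sin θ) = 0.6667
v = R·ω = 0.6667·-0.7500 = -0.5000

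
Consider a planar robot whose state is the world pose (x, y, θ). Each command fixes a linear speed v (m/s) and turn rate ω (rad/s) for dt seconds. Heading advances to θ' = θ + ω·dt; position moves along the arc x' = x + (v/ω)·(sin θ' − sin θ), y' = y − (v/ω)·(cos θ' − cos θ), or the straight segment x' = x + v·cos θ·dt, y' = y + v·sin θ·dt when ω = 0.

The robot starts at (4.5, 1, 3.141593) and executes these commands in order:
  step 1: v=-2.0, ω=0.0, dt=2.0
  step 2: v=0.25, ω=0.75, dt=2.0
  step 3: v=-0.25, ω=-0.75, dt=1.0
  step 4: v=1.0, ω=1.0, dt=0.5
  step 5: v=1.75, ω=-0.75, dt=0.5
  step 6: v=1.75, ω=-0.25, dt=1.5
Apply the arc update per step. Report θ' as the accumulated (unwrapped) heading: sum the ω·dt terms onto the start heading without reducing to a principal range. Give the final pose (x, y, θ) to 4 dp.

(5.5653, -1.9218, 3.6416)

step 1: θ'=3.1416 (straight) → pose (8.5000, 1.0000, 3.1416)
step 2: θ'=4.6416 (R=0.3333) → pose (8.1675, 0.6902, 4.6416)
step 3: θ'=3.8916 (R=0.3333) → pose (8.2728, 0.9106, 3.8916)
step 4: θ'=4.3916 (R=1.0000) → pose (8.0054, 0.4942, 4.3916)
step 5: θ'=4.0166 (R=-2.3333) → pose (7.5821, -0.2657, 4.0166)
step 6: θ'=3.6416 (R=-7.0000) → pose (5.5653, -1.9218, 3.6416)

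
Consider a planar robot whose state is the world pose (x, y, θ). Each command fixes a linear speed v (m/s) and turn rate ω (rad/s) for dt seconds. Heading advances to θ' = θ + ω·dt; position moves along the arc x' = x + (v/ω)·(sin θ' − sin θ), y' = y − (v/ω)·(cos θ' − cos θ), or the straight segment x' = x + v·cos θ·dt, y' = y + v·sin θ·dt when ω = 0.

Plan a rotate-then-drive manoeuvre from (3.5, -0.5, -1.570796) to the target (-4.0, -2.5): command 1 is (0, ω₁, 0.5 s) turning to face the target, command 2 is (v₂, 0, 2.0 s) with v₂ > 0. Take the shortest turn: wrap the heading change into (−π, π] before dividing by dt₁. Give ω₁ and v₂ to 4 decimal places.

heading to target = atan2(-2.5−-0.5, -4−3.5) = -2.8810
Δθ = wrap(-2.8810 − -1.5708) = -1.3102; ω₁ = Δθ/dt₁ = -2.6204
distance = √((-4−3.5)² + (-2.5−-0.5)²) = 7.7621; v₂ = distance/dt₂ = 3.8810

ω₁ = -2.6204, v₂ = 3.8810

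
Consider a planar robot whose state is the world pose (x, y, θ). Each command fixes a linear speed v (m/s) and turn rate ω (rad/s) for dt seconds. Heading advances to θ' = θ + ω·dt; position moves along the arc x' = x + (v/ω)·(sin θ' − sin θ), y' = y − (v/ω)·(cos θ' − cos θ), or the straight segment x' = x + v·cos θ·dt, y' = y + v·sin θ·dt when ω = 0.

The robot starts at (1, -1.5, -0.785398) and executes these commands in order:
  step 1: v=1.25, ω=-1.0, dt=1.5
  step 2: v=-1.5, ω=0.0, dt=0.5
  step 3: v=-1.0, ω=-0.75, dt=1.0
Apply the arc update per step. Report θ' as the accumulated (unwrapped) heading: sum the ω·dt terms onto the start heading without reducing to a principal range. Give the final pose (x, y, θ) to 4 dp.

step 1: θ'=-2.2854 (R=-1.2500) → pose (1.0603, -3.2030, -2.2854)
step 2: θ'=-2.2854 (straight) → pose (1.5518, -2.6365, -2.2854)
step 3: θ'=-3.0354 (R=1.3333) → pose (2.4176, -2.1844, -3.0354)

(2.4176, -2.1844, -3.0354)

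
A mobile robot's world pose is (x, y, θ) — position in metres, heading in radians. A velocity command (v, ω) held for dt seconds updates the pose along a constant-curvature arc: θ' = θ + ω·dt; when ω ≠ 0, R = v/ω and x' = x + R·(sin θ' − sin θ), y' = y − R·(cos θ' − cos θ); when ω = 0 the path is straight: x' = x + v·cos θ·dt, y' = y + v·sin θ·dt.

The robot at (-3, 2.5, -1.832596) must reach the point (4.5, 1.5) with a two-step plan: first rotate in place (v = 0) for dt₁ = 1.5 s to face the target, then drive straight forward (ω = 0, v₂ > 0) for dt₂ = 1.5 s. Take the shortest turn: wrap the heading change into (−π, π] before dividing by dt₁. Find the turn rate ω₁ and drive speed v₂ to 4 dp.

heading to target = atan2(1.5−2.5, 4.5−-3) = -0.1326
Δθ = wrap(-0.1326 − -1.8326) = 1.7000; ω₁ = Δθ/dt₁ = 1.1334
distance = √((4.5−-3)² + (1.5−2.5)²) = 7.5664; v₂ = distance/dt₂ = 5.0442

ω₁ = 1.1334, v₂ = 5.0442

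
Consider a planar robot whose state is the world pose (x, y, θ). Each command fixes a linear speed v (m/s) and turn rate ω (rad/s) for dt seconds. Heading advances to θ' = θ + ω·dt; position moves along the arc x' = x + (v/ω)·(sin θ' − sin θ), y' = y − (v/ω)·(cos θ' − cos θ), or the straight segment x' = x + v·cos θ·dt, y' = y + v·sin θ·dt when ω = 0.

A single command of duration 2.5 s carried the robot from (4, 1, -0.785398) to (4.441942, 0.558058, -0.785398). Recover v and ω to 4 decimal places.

Δθ = -0.785398 − -0.785398 = 0.000000
ω = Δθ/dt = 0.000000/2.5 = 0.0000
ω = 0 → v = (Δx·cos θ + Δy·sin θ)/dt = 0.2500

v = 0.2500, ω = 0.0000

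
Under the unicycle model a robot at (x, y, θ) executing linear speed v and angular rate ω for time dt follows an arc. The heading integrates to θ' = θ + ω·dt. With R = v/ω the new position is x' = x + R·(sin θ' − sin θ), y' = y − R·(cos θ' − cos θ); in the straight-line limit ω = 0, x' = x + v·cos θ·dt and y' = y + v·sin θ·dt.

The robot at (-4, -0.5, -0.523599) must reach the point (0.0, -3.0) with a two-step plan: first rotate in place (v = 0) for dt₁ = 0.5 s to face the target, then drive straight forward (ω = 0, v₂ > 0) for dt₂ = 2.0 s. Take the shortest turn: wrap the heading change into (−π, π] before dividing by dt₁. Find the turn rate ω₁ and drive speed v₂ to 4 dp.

heading to target = atan2(-3−-0.5, 0−-4) = -0.5586
Δθ = wrap(-0.5586 − -0.5236) = -0.0350; ω₁ = Δθ/dt₁ = -0.0700
distance = √((0−-4)² + (-3−-0.5)²) = 4.7170; v₂ = distance/dt₂ = 2.3585

ω₁ = -0.0700, v₂ = 2.3585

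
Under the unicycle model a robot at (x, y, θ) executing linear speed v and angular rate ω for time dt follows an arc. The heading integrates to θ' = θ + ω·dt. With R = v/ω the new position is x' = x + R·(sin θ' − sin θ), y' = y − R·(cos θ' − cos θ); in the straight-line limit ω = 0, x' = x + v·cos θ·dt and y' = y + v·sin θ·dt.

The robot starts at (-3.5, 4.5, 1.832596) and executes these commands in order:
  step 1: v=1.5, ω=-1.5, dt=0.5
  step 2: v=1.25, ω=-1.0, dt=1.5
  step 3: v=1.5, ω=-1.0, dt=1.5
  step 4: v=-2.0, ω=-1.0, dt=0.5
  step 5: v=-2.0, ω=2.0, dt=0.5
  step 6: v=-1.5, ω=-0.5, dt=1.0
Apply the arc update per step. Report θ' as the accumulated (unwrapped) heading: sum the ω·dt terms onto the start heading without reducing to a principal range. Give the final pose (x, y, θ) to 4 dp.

step 1: θ'=1.0826 (R=-1.0000) → pose (-3.4173, 5.2279, 1.0826)
step 2: θ'=-0.4174 (R=-1.2500) → pose (-1.8065, 5.7842, -0.4174)
step 3: θ'=-1.9174 (R=-1.5000) → pose (-1.0038, 3.9035, -1.9174)
step 4: θ'=-2.4174 (R=2.0000) → pose (-0.4478, 4.7221, -2.4174)
step 5: θ'=-1.4174 (R=-1.0000) → pose (-0.1221, 5.6239, -1.4174)
step 6: θ'=-1.9174 (R=3.0000) → pose (0.0211, 7.1014, -1.9174)

(0.0211, 7.1014, -1.9174)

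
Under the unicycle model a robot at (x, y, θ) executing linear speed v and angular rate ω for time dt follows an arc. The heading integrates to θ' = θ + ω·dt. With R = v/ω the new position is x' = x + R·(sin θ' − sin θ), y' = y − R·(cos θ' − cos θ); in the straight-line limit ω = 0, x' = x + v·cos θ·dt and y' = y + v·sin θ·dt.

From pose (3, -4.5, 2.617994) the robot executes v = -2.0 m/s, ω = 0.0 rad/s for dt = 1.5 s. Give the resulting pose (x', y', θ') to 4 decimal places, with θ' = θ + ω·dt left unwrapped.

θ' = 2.6180 + 0.0·1.5 = 2.6180
ω = 0 → straight: x' = 3 + -2.0·cos(2.6180)·1.5 = 5.5981
y' = -4.5 + -2.0·sin(2.6180)·1.5 = -6.0000

(5.5981, -6.0000, 2.6180)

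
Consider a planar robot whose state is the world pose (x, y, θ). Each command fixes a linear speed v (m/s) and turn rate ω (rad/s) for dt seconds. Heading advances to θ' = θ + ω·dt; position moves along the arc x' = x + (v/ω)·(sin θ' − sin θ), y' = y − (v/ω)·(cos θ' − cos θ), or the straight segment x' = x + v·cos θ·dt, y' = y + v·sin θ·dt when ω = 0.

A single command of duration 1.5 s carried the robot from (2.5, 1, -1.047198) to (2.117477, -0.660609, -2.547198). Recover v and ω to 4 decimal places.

v = 1.2500, ω = -1.0000

Δθ = -2.547198 − -1.047198 = -1.500000
ω = Δθ/dt = -1.500000/1.5 = -1.0000
R = −Δy/(cos θ' − cos θ) = -1.2500
v = R·ω = -1.2500·-1.0000 = 1.2500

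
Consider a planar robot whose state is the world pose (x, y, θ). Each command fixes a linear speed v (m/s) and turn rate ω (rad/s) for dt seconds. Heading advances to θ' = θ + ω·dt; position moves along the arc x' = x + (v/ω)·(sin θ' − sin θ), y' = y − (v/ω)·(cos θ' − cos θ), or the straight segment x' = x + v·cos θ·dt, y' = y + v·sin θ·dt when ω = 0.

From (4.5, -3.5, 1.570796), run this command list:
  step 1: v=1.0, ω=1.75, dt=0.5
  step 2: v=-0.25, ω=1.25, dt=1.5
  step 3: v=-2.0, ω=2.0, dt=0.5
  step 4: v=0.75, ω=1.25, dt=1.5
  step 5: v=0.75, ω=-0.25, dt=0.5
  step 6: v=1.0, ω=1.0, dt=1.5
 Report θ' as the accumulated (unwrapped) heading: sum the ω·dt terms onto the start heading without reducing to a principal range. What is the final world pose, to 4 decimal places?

(5.7637, -0.4110, 8.5708)

step 1: θ'=2.4458 (R=0.5714) → pose (4.2949, -3.0614, 2.4458)
step 2: θ'=4.3208 (R=-0.2000) → pose (4.6079, -2.9842, 4.3208)
step 3: θ'=5.3208 (R=-1.0000) → pose (4.5042, -2.0310, 5.3208)
step 4: θ'=7.1958 (R=0.6000) → pose (5.4712, -2.0551, 7.1958)
step 5: θ'=7.0708 (R=-3.0000) → pose (5.7185, -1.7735, 7.0708)
step 6: θ'=8.5708 (R=1.0000) → pose (5.7637, -0.4110, 8.5708)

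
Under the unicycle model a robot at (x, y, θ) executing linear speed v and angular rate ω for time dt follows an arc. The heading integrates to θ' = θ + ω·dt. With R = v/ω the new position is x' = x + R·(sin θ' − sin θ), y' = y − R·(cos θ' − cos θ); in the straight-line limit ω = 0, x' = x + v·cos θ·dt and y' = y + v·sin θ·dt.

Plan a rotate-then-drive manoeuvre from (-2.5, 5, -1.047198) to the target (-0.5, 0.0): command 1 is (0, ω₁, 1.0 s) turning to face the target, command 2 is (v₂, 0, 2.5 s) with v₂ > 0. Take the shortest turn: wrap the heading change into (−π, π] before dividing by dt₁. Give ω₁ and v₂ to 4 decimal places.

heading to target = atan2(0−5, -0.5−-2.5) = -1.1903
Δθ = wrap(-1.1903 − -1.0472) = -0.1431; ω₁ = Δθ/dt₁ = -0.1431
distance = √((-0.5−-2.5)² + (0−5)²) = 5.3852; v₂ = distance/dt₂ = 2.1541

ω₁ = -0.1431, v₂ = 2.1541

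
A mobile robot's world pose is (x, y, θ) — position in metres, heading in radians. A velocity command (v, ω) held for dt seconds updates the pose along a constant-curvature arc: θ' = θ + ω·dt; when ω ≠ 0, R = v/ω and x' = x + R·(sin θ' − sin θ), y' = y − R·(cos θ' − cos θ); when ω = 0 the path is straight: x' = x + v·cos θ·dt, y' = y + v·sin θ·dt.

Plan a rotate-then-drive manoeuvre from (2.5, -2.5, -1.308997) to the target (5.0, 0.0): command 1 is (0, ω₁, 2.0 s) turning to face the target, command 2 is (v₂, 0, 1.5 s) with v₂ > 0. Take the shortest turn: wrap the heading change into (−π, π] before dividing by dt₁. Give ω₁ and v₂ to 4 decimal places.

ω₁ = 1.0472, v₂ = 2.3570

heading to target = atan2(0−-2.5, 5−2.5) = 0.7854
Δθ = wrap(0.7854 − -1.3090) = 2.0944; ω₁ = Δθ/dt₁ = 1.0472
distance = √((5−2.5)² + (0−-2.5)²) = 3.5355; v₂ = distance/dt₂ = 2.3570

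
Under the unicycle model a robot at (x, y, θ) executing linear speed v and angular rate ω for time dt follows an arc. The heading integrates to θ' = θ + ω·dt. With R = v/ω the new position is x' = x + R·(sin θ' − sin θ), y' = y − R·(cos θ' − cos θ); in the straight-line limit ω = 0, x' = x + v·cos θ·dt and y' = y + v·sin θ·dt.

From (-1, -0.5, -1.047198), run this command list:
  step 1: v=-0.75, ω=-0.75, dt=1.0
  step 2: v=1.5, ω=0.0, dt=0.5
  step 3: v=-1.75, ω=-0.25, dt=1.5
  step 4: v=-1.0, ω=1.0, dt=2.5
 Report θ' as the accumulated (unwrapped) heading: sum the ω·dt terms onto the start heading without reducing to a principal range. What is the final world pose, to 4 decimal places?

(-1.3738, 3.3954, 0.3278)

step 1: θ'=-1.7972 (R=1.0000) → pose (-1.1085, 0.2245, -1.7972)
step 2: θ'=-1.7972 (straight) → pose (-1.2768, -0.5064, -1.7972)
step 3: θ'=-2.1722 (R=7.0000) → pose (-0.2272, 1.8829, -2.1722)
step 4: θ'=0.3278 (R=-1.0000) → pose (-1.3738, 3.3954, 0.3278)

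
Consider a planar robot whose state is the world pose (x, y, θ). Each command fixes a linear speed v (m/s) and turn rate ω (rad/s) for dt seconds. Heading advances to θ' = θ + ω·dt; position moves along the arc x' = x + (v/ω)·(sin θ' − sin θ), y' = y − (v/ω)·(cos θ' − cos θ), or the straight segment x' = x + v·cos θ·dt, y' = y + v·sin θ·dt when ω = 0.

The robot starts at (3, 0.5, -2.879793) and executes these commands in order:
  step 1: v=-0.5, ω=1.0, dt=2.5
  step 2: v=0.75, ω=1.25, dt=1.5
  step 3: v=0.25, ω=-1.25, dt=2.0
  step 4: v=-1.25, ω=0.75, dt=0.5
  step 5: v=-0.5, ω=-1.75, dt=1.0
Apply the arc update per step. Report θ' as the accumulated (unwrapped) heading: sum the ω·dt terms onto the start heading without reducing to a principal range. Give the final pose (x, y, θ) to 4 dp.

step 1: θ'=-0.3798 (R=-0.5000) → pose (3.0560, 1.4473, -0.3798)
step 2: θ'=1.4952 (R=0.6000) → pose (3.8767, 1.9593, 1.4952)
step 3: θ'=-1.0048 (R=-0.2000) → pose (4.2449, 2.0514, -1.0048)
step 4: θ'=-0.6298 (R=-1.6667) → pose (3.8198, 2.5046, -0.6298)
step 5: θ'=-2.3798 (R=0.2857) → pose (3.7909, 2.9422, -2.3798)

(3.7909, 2.9422, -2.3798)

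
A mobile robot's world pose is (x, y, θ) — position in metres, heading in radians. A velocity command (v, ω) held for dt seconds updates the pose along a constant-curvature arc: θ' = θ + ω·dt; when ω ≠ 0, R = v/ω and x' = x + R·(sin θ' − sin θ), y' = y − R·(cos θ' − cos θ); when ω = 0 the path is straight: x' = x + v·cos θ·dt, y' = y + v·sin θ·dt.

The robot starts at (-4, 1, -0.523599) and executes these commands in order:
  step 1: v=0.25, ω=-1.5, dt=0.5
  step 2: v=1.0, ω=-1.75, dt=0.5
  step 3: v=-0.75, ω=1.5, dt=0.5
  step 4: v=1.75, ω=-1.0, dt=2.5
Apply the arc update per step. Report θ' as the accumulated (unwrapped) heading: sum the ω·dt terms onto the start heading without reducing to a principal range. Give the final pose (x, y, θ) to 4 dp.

step 1: θ'=-1.2736 (R=-0.1667) → pose (-3.9240, 0.9045, -1.2736)
step 2: θ'=-2.1486 (R=-0.5714) → pose (-3.9917, 0.4250, -2.1486)
step 3: θ'=-1.3986 (R=-0.5000) → pose (-3.9179, 0.7838, -1.3986)
step 4: θ'=-3.8986 (R=-1.7500) → pose (-6.8438, -0.7881, -3.8986)

(-6.8438, -0.7881, -3.8986)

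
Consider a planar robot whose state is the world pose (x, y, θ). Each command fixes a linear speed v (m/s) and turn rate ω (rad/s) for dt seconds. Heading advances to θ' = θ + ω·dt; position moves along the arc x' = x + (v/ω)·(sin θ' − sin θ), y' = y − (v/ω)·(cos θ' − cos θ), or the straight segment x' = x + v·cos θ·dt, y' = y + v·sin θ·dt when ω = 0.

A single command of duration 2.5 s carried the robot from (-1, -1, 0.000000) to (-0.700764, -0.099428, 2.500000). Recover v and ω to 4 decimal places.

v = 0.5000, ω = 1.0000

Δθ = 2.500000 − 0.000000 = 2.500000
ω = Δθ/dt = 2.500000/2.5 = 1.0000
R = −Δy/(cos θ' − cos θ) = 0.5000
v = R·ω = 0.5000·1.0000 = 0.5000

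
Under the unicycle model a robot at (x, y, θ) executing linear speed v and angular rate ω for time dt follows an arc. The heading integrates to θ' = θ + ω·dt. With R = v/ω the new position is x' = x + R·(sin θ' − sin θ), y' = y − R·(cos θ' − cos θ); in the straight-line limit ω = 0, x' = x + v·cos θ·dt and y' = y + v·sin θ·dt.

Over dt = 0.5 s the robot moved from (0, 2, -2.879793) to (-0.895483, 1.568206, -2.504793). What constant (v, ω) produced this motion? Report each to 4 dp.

Δθ = -2.504793 − -2.879793 = 0.375000
ω = Δθ/dt = 0.375000/0.5 = 0.7500
R = Δx/(sin θ' − sin θ) = 2.6667
v = R·ω = 2.6667·0.7500 = 2.0000

v = 2.0000, ω = 0.7500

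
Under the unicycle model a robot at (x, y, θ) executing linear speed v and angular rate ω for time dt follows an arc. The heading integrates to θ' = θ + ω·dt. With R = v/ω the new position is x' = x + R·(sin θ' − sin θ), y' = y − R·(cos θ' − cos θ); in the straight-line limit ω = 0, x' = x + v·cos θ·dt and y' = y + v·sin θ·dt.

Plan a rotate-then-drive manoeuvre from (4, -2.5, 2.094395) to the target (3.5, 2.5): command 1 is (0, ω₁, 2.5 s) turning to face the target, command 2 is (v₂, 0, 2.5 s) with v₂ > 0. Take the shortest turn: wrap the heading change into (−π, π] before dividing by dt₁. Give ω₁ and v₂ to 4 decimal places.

heading to target = atan2(2.5−-2.5, 3.5−4) = 1.6705
Δθ = wrap(1.6705 − 2.0944) = -0.4239; ω₁ = Δθ/dt₁ = -0.1696
distance = √((3.5−4)² + (2.5−-2.5)²) = 5.0249; v₂ = distance/dt₂ = 2.0100

ω₁ = -0.1696, v₂ = 2.0100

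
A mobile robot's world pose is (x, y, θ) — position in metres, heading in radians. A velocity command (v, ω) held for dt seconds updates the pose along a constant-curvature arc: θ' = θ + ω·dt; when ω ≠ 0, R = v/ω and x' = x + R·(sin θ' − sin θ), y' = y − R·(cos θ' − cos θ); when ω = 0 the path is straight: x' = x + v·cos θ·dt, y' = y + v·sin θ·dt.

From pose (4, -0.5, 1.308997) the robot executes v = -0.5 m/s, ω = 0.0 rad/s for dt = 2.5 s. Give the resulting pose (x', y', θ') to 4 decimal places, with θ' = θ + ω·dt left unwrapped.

(3.6765, -1.7074, 1.3090)

θ' = 1.3090 + 0.0·2.5 = 1.3090
ω = 0 → straight: x' = 4 + -0.5·cos(1.3090)·2.5 = 3.6765
y' = -0.5 + -0.5·sin(1.3090)·2.5 = -1.7074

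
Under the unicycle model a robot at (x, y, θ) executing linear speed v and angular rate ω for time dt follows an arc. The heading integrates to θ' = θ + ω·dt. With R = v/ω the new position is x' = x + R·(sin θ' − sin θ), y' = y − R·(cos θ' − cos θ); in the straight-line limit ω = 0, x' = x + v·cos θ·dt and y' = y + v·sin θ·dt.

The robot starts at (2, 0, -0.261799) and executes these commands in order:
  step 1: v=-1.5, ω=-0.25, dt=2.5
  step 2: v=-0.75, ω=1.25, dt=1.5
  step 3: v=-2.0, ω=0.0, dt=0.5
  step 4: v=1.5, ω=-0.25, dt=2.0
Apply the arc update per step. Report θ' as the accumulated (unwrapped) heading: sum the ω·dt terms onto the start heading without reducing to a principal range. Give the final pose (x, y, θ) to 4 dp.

(-0.4177, 3.1180, 0.4882)

step 1: θ'=-0.8868 (R=6.0000) → pose (-1.0974, 2.0042, -0.8868)
step 2: θ'=0.9882 (R=-0.6000) → pose (-2.0635, 1.9552, 0.9882)
step 3: θ'=0.9882 (straight) → pose (-2.6137, 1.1201, 0.9882)
step 4: θ'=0.4882 (R=-6.0000) → pose (-0.4177, 3.1180, 0.4882)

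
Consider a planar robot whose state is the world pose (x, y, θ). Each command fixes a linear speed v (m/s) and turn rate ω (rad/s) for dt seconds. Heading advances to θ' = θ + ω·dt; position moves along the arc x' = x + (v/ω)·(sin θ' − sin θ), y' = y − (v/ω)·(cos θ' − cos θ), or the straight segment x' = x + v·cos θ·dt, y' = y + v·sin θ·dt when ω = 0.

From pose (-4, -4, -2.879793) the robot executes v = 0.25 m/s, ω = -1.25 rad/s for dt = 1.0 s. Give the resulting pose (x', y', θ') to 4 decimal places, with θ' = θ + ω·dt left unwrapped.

θ' = -2.8798 + -1.25·1.0 = -4.1298
R = v/ω = 0.25/-1.25 = -0.2000
x' = -4 + -0.2000·(sin -4.1298 − sin -2.8798) = -4.2188
y' = -4 − -0.2000·(cos -4.1298 − cos -2.8798) = -3.9169

(-4.2188, -3.9169, -4.1298)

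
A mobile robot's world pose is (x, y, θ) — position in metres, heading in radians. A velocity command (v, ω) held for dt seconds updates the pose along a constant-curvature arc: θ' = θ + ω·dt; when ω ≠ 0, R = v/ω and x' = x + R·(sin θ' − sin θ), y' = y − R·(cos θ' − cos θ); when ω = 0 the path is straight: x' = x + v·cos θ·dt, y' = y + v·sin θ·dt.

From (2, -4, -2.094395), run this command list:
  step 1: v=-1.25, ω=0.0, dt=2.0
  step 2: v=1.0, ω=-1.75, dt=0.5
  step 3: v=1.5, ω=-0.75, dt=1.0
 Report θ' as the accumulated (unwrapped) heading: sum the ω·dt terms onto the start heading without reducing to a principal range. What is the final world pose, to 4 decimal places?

(1.4180, -1.8171, -3.7194)

step 1: θ'=-2.0944 (straight) → pose (3.2500, -1.8349, -2.0944)
step 2: θ'=-2.9694 (R=-0.5714) → pose (2.8530, -2.1122, -2.9694)
step 3: θ'=-3.7194 (R=-2.0000) → pose (1.4180, -1.8171, -3.7194)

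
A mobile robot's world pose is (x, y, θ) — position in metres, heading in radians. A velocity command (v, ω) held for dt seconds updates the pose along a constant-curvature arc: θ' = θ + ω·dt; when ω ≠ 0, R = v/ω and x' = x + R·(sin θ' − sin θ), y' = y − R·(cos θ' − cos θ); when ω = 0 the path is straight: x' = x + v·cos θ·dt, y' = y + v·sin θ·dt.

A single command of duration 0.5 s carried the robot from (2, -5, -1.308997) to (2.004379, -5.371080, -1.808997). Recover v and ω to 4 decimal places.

Δθ = -1.808997 − -1.308997 = -0.500000
ω = Δθ/dt = -0.500000/0.5 = -1.0000
R = −Δy/(cos θ' − cos θ) = -0.7500
v = R·ω = -0.7500·-1.0000 = 0.7500

v = 0.7500, ω = -1.0000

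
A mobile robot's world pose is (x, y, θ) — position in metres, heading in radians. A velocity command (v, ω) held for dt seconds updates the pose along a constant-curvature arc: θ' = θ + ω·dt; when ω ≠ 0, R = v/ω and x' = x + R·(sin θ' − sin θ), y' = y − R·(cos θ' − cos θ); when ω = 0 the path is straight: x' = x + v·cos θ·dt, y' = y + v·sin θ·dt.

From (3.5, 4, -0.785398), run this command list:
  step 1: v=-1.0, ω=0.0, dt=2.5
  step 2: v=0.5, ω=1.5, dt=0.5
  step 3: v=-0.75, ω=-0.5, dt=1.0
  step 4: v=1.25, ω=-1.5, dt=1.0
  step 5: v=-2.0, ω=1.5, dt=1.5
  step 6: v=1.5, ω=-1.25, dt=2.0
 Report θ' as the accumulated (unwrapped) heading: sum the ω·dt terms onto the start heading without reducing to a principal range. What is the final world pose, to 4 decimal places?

(1.2498, 4.7305, -2.2854)

step 1: θ'=-0.7854 (straight) → pose (1.7322, 5.7678, -0.7854)
step 2: θ'=-0.0354 (R=0.3333) → pose (1.9561, 5.6703, -0.0354)
step 3: θ'=-0.5354 (R=1.5000) → pose (1.2439, 5.8793, -0.5354)
step 4: θ'=-2.0354 (R=-0.8333) → pose (1.5638, 4.7892, -2.0354)
step 5: θ'=0.2146 (R=-1.3333) → pose (0.0879, 6.6894, 0.2146)
step 6: θ'=-2.2854 (R=-1.2000) → pose (1.2498, 4.7305, -2.2854)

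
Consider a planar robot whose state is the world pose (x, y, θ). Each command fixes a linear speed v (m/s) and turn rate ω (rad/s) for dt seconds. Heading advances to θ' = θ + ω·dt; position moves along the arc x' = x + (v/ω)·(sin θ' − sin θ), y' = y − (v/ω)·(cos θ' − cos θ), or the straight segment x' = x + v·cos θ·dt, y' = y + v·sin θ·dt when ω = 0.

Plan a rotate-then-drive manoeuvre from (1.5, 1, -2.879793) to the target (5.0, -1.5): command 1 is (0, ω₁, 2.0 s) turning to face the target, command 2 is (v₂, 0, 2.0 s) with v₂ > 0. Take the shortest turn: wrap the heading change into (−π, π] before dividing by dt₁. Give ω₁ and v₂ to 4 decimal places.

ω₁ = 1.1298, v₂ = 2.1506

heading to target = atan2(-1.5−1, 5−1.5) = -0.6202
Δθ = wrap(-0.6202 − -2.8798) = 2.2595; ω₁ = Δθ/dt₁ = 1.1298
distance = √((5−1.5)² + (-1.5−1)²) = 4.3012; v₂ = distance/dt₂ = 2.1506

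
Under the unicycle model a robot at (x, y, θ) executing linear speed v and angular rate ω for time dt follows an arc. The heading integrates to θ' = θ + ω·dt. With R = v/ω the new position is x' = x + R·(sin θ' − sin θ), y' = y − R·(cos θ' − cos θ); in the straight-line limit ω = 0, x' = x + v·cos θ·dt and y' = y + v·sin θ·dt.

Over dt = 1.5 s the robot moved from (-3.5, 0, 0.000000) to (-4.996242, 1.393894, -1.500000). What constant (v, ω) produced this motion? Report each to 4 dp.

Δθ = -1.500000 − 0.000000 = -1.500000
ω = Δθ/dt = -1.500000/1.5 = -1.0000
R = Δx/(sin θ' − sin θ) = 1.5000
v = R·ω = 1.5000·-1.0000 = -1.5000

v = -1.5000, ω = -1.0000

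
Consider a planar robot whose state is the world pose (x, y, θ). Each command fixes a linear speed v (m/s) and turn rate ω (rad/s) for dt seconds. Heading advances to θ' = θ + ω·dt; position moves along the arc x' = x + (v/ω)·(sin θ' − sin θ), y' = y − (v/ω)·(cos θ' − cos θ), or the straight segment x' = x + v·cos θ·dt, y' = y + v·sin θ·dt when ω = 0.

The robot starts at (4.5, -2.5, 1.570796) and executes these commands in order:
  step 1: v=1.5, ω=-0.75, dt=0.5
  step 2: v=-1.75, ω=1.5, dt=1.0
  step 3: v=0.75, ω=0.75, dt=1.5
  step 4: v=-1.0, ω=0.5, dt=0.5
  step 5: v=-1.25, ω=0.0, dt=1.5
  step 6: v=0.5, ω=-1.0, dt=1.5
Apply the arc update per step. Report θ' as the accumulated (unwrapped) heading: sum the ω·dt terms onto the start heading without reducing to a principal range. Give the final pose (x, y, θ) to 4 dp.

(4.9595, -1.6318, 2.5708)

step 1: θ'=1.1958 (R=-2.0000) → pose (4.6390, -1.7675, 1.1958)
step 2: θ'=2.6958 (R=-1.1667) → pose (5.2215, -3.2474, 2.6958)
step 3: θ'=3.8208 (R=1.0000) → pose (4.1622, -3.3716, 3.8208)
step 4: θ'=4.0708 (R=-2.0000) → pose (4.5081, -3.0124, 4.0708)
step 5: θ'=4.0708 (straight) → pose (5.6303, -1.5103, 4.0708)
step 6: θ'=2.5708 (R=-0.5000) → pose (4.9595, -1.6318, 2.5708)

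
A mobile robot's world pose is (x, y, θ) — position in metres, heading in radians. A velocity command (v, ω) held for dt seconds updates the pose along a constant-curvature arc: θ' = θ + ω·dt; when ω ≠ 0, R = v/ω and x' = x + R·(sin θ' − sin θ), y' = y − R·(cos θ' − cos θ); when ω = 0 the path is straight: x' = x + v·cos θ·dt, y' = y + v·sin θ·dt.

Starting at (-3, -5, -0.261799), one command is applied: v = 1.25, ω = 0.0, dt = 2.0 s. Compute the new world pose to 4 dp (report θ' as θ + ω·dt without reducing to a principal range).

(-0.5852, -5.6470, -0.2618)

θ' = -0.2618 + 0.0·2.0 = -0.2618
ω = 0 → straight: x' = -3 + 1.25·cos(-0.2618)·2.0 = -0.5852
y' = -5 + 1.25·sin(-0.2618)·2.0 = -5.6470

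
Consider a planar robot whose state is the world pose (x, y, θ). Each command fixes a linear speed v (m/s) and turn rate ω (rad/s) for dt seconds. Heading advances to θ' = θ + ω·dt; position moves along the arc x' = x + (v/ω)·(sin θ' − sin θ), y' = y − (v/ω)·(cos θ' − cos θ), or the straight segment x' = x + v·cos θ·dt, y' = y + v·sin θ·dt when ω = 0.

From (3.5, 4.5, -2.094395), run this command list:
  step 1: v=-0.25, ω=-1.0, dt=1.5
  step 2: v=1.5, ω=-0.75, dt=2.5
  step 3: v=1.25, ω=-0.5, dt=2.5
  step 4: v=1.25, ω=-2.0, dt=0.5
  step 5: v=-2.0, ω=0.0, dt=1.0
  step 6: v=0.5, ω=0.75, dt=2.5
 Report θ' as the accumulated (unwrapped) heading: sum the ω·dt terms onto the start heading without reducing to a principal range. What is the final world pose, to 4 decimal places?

(7.1514, 9.3060, -5.8444)

step 1: θ'=-3.5944 (R=0.2500) → pose (3.8259, 4.5998, -3.5944)
step 2: θ'=-5.4694 (R=-2.0000) → pose (3.2471, 7.7718, -5.4694)
step 3: θ'=-6.7194 (R=-2.5000) → pose (6.1206, 8.3208, -6.7194)
step 4: θ'=-7.7194 (R=-0.6250) → pose (6.4758, 7.8382, -7.7194)
step 5: θ'=-7.7194 (straight) → pose (6.2075, 9.8201, -7.7194)
step 6: θ'=-5.8444 (R=0.6667) → pose (7.1514, 9.3060, -5.8444)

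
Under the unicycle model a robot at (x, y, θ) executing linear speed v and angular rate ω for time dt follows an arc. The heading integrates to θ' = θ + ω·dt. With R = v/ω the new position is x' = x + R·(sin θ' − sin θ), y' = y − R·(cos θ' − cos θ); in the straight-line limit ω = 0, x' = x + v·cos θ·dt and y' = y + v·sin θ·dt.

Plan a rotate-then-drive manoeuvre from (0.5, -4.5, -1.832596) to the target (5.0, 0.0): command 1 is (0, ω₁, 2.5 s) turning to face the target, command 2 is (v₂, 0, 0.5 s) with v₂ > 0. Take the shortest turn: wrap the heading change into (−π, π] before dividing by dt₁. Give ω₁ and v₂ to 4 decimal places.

ω₁ = 1.0472, v₂ = 12.7279

heading to target = atan2(0−-4.5, 5−0.5) = 0.7854
Δθ = wrap(0.7854 − -1.8326) = 2.6180; ω₁ = Δθ/dt₁ = 1.0472
distance = √((5−0.5)² + (0−-4.5)²) = 6.3640; v₂ = distance/dt₂ = 12.7279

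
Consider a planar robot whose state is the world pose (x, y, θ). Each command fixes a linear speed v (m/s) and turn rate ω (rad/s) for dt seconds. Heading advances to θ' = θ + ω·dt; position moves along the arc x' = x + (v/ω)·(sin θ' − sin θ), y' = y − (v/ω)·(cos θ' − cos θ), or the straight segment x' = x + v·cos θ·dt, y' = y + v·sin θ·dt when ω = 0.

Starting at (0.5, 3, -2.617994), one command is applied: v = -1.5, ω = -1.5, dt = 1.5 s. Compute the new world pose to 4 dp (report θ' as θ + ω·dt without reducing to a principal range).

θ' = -2.6180 + -1.5·1.5 = -4.8680
R = v/ω = -1.5/-1.5 = 1.0000
x' = 0.5 + 1.0000·(sin -4.8680 − sin -2.6180) = 1.9879
y' = 3 − 1.0000·(cos -4.8680 − cos -2.6180) = 1.9790

(1.9879, 1.9790, -4.8680)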